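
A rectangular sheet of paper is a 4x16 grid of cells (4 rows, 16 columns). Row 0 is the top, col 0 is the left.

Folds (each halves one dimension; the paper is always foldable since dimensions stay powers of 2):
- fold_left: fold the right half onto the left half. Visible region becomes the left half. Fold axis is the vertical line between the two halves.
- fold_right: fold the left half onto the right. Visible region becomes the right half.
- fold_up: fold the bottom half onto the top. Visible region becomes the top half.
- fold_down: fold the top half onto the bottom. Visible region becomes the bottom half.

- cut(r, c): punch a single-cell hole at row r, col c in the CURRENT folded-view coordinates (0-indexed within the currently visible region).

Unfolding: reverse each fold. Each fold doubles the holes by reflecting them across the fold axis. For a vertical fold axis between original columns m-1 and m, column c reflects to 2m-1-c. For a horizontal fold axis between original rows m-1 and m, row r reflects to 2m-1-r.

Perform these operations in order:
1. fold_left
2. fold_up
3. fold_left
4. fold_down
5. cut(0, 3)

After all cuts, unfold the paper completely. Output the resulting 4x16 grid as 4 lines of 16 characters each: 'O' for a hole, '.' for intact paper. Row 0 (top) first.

Answer: ...OO......OO...
...OO......OO...
...OO......OO...
...OO......OO...

Derivation:
Op 1 fold_left: fold axis v@8; visible region now rows[0,4) x cols[0,8) = 4x8
Op 2 fold_up: fold axis h@2; visible region now rows[0,2) x cols[0,8) = 2x8
Op 3 fold_left: fold axis v@4; visible region now rows[0,2) x cols[0,4) = 2x4
Op 4 fold_down: fold axis h@1; visible region now rows[1,2) x cols[0,4) = 1x4
Op 5 cut(0, 3): punch at orig (1,3); cuts so far [(1, 3)]; region rows[1,2) x cols[0,4) = 1x4
Unfold 1 (reflect across h@1): 2 holes -> [(0, 3), (1, 3)]
Unfold 2 (reflect across v@4): 4 holes -> [(0, 3), (0, 4), (1, 3), (1, 4)]
Unfold 3 (reflect across h@2): 8 holes -> [(0, 3), (0, 4), (1, 3), (1, 4), (2, 3), (2, 4), (3, 3), (3, 4)]
Unfold 4 (reflect across v@8): 16 holes -> [(0, 3), (0, 4), (0, 11), (0, 12), (1, 3), (1, 4), (1, 11), (1, 12), (2, 3), (2, 4), (2, 11), (2, 12), (3, 3), (3, 4), (3, 11), (3, 12)]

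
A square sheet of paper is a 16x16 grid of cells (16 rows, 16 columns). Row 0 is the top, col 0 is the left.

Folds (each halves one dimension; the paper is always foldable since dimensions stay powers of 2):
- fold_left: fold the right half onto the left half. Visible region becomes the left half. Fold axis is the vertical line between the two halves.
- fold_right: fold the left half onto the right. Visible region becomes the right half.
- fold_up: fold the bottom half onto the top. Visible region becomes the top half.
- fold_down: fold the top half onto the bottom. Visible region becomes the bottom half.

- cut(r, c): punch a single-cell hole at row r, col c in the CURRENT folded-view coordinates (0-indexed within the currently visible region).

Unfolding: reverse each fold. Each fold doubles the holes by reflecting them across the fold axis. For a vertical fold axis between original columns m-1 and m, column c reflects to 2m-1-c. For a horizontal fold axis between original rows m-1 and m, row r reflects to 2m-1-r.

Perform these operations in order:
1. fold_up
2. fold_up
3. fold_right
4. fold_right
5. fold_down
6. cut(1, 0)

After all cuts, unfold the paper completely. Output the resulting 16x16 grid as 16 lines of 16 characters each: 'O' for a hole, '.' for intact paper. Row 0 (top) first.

Op 1 fold_up: fold axis h@8; visible region now rows[0,8) x cols[0,16) = 8x16
Op 2 fold_up: fold axis h@4; visible region now rows[0,4) x cols[0,16) = 4x16
Op 3 fold_right: fold axis v@8; visible region now rows[0,4) x cols[8,16) = 4x8
Op 4 fold_right: fold axis v@12; visible region now rows[0,4) x cols[12,16) = 4x4
Op 5 fold_down: fold axis h@2; visible region now rows[2,4) x cols[12,16) = 2x4
Op 6 cut(1, 0): punch at orig (3,12); cuts so far [(3, 12)]; region rows[2,4) x cols[12,16) = 2x4
Unfold 1 (reflect across h@2): 2 holes -> [(0, 12), (3, 12)]
Unfold 2 (reflect across v@12): 4 holes -> [(0, 11), (0, 12), (3, 11), (3, 12)]
Unfold 3 (reflect across v@8): 8 holes -> [(0, 3), (0, 4), (0, 11), (0, 12), (3, 3), (3, 4), (3, 11), (3, 12)]
Unfold 4 (reflect across h@4): 16 holes -> [(0, 3), (0, 4), (0, 11), (0, 12), (3, 3), (3, 4), (3, 11), (3, 12), (4, 3), (4, 4), (4, 11), (4, 12), (7, 3), (7, 4), (7, 11), (7, 12)]
Unfold 5 (reflect across h@8): 32 holes -> [(0, 3), (0, 4), (0, 11), (0, 12), (3, 3), (3, 4), (3, 11), (3, 12), (4, 3), (4, 4), (4, 11), (4, 12), (7, 3), (7, 4), (7, 11), (7, 12), (8, 3), (8, 4), (8, 11), (8, 12), (11, 3), (11, 4), (11, 11), (11, 12), (12, 3), (12, 4), (12, 11), (12, 12), (15, 3), (15, 4), (15, 11), (15, 12)]

Answer: ...OO......OO...
................
................
...OO......OO...
...OO......OO...
................
................
...OO......OO...
...OO......OO...
................
................
...OO......OO...
...OO......OO...
................
................
...OO......OO...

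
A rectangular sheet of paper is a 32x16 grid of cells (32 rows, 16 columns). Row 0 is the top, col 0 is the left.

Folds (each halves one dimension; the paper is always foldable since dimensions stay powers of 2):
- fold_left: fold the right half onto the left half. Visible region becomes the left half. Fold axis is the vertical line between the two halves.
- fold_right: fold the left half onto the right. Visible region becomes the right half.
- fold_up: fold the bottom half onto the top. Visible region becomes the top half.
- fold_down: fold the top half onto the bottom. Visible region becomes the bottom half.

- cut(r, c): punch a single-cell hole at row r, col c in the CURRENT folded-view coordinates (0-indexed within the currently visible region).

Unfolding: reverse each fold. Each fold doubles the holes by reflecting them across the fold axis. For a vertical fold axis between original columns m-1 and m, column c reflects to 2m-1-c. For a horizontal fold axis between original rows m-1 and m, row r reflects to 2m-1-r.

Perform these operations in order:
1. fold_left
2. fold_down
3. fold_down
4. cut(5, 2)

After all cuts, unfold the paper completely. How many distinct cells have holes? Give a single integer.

Op 1 fold_left: fold axis v@8; visible region now rows[0,32) x cols[0,8) = 32x8
Op 2 fold_down: fold axis h@16; visible region now rows[16,32) x cols[0,8) = 16x8
Op 3 fold_down: fold axis h@24; visible region now rows[24,32) x cols[0,8) = 8x8
Op 4 cut(5, 2): punch at orig (29,2); cuts so far [(29, 2)]; region rows[24,32) x cols[0,8) = 8x8
Unfold 1 (reflect across h@24): 2 holes -> [(18, 2), (29, 2)]
Unfold 2 (reflect across h@16): 4 holes -> [(2, 2), (13, 2), (18, 2), (29, 2)]
Unfold 3 (reflect across v@8): 8 holes -> [(2, 2), (2, 13), (13, 2), (13, 13), (18, 2), (18, 13), (29, 2), (29, 13)]

Answer: 8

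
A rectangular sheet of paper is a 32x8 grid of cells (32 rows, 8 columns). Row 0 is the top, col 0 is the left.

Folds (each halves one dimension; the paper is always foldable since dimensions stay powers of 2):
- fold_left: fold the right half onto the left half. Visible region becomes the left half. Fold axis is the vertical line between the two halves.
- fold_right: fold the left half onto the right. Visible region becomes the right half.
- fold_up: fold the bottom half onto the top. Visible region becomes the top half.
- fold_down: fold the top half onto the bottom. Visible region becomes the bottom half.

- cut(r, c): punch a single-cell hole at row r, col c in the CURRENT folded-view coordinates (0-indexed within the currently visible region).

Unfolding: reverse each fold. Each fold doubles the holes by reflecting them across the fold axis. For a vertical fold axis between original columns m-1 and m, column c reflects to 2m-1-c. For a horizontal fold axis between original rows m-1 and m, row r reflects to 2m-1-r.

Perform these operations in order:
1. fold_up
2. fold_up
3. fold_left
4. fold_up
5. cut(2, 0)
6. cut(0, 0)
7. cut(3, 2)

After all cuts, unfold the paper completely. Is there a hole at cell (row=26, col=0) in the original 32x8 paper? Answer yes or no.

Answer: yes

Derivation:
Op 1 fold_up: fold axis h@16; visible region now rows[0,16) x cols[0,8) = 16x8
Op 2 fold_up: fold axis h@8; visible region now rows[0,8) x cols[0,8) = 8x8
Op 3 fold_left: fold axis v@4; visible region now rows[0,8) x cols[0,4) = 8x4
Op 4 fold_up: fold axis h@4; visible region now rows[0,4) x cols[0,4) = 4x4
Op 5 cut(2, 0): punch at orig (2,0); cuts so far [(2, 0)]; region rows[0,4) x cols[0,4) = 4x4
Op 6 cut(0, 0): punch at orig (0,0); cuts so far [(0, 0), (2, 0)]; region rows[0,4) x cols[0,4) = 4x4
Op 7 cut(3, 2): punch at orig (3,2); cuts so far [(0, 0), (2, 0), (3, 2)]; region rows[0,4) x cols[0,4) = 4x4
Unfold 1 (reflect across h@4): 6 holes -> [(0, 0), (2, 0), (3, 2), (4, 2), (5, 0), (7, 0)]
Unfold 2 (reflect across v@4): 12 holes -> [(0, 0), (0, 7), (2, 0), (2, 7), (3, 2), (3, 5), (4, 2), (4, 5), (5, 0), (5, 7), (7, 0), (7, 7)]
Unfold 3 (reflect across h@8): 24 holes -> [(0, 0), (0, 7), (2, 0), (2, 7), (3, 2), (3, 5), (4, 2), (4, 5), (5, 0), (5, 7), (7, 0), (7, 7), (8, 0), (8, 7), (10, 0), (10, 7), (11, 2), (11, 5), (12, 2), (12, 5), (13, 0), (13, 7), (15, 0), (15, 7)]
Unfold 4 (reflect across h@16): 48 holes -> [(0, 0), (0, 7), (2, 0), (2, 7), (3, 2), (3, 5), (4, 2), (4, 5), (5, 0), (5, 7), (7, 0), (7, 7), (8, 0), (8, 7), (10, 0), (10, 7), (11, 2), (11, 5), (12, 2), (12, 5), (13, 0), (13, 7), (15, 0), (15, 7), (16, 0), (16, 7), (18, 0), (18, 7), (19, 2), (19, 5), (20, 2), (20, 5), (21, 0), (21, 7), (23, 0), (23, 7), (24, 0), (24, 7), (26, 0), (26, 7), (27, 2), (27, 5), (28, 2), (28, 5), (29, 0), (29, 7), (31, 0), (31, 7)]
Holes: [(0, 0), (0, 7), (2, 0), (2, 7), (3, 2), (3, 5), (4, 2), (4, 5), (5, 0), (5, 7), (7, 0), (7, 7), (8, 0), (8, 7), (10, 0), (10, 7), (11, 2), (11, 5), (12, 2), (12, 5), (13, 0), (13, 7), (15, 0), (15, 7), (16, 0), (16, 7), (18, 0), (18, 7), (19, 2), (19, 5), (20, 2), (20, 5), (21, 0), (21, 7), (23, 0), (23, 7), (24, 0), (24, 7), (26, 0), (26, 7), (27, 2), (27, 5), (28, 2), (28, 5), (29, 0), (29, 7), (31, 0), (31, 7)]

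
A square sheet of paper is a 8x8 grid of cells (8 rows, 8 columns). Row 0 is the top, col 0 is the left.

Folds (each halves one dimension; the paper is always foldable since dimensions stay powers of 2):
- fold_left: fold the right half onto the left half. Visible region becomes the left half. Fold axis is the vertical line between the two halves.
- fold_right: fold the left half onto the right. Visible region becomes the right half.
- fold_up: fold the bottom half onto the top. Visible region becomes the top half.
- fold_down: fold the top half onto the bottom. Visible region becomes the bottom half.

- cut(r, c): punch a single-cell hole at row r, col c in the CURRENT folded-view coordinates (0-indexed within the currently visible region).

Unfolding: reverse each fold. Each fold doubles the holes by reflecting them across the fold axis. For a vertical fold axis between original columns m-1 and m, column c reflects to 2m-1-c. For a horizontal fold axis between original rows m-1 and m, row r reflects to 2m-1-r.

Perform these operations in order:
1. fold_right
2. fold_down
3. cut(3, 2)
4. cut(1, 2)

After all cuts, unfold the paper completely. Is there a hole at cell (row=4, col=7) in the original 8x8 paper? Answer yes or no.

Op 1 fold_right: fold axis v@4; visible region now rows[0,8) x cols[4,8) = 8x4
Op 2 fold_down: fold axis h@4; visible region now rows[4,8) x cols[4,8) = 4x4
Op 3 cut(3, 2): punch at orig (7,6); cuts so far [(7, 6)]; region rows[4,8) x cols[4,8) = 4x4
Op 4 cut(1, 2): punch at orig (5,6); cuts so far [(5, 6), (7, 6)]; region rows[4,8) x cols[4,8) = 4x4
Unfold 1 (reflect across h@4): 4 holes -> [(0, 6), (2, 6), (5, 6), (7, 6)]
Unfold 2 (reflect across v@4): 8 holes -> [(0, 1), (0, 6), (2, 1), (2, 6), (5, 1), (5, 6), (7, 1), (7, 6)]
Holes: [(0, 1), (0, 6), (2, 1), (2, 6), (5, 1), (5, 6), (7, 1), (7, 6)]

Answer: no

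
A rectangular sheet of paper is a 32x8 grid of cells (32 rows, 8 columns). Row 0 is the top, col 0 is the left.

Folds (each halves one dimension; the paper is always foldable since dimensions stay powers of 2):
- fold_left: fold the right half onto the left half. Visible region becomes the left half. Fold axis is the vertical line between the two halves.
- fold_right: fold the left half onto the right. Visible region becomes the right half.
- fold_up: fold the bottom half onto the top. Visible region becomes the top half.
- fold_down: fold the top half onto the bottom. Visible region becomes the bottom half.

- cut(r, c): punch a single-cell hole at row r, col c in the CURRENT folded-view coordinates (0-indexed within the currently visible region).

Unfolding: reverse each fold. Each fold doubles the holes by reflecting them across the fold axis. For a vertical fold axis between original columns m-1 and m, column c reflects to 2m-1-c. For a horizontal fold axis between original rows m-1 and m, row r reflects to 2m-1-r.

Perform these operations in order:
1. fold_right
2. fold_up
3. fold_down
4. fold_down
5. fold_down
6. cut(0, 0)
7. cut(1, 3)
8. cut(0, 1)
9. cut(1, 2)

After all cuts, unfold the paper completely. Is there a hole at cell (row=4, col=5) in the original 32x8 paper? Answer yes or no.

Answer: no

Derivation:
Op 1 fold_right: fold axis v@4; visible region now rows[0,32) x cols[4,8) = 32x4
Op 2 fold_up: fold axis h@16; visible region now rows[0,16) x cols[4,8) = 16x4
Op 3 fold_down: fold axis h@8; visible region now rows[8,16) x cols[4,8) = 8x4
Op 4 fold_down: fold axis h@12; visible region now rows[12,16) x cols[4,8) = 4x4
Op 5 fold_down: fold axis h@14; visible region now rows[14,16) x cols[4,8) = 2x4
Op 6 cut(0, 0): punch at orig (14,4); cuts so far [(14, 4)]; region rows[14,16) x cols[4,8) = 2x4
Op 7 cut(1, 3): punch at orig (15,7); cuts so far [(14, 4), (15, 7)]; region rows[14,16) x cols[4,8) = 2x4
Op 8 cut(0, 1): punch at orig (14,5); cuts so far [(14, 4), (14, 5), (15, 7)]; region rows[14,16) x cols[4,8) = 2x4
Op 9 cut(1, 2): punch at orig (15,6); cuts so far [(14, 4), (14, 5), (15, 6), (15, 7)]; region rows[14,16) x cols[4,8) = 2x4
Unfold 1 (reflect across h@14): 8 holes -> [(12, 6), (12, 7), (13, 4), (13, 5), (14, 4), (14, 5), (15, 6), (15, 7)]
Unfold 2 (reflect across h@12): 16 holes -> [(8, 6), (8, 7), (9, 4), (9, 5), (10, 4), (10, 5), (11, 6), (11, 7), (12, 6), (12, 7), (13, 4), (13, 5), (14, 4), (14, 5), (15, 6), (15, 7)]
Unfold 3 (reflect across h@8): 32 holes -> [(0, 6), (0, 7), (1, 4), (1, 5), (2, 4), (2, 5), (3, 6), (3, 7), (4, 6), (4, 7), (5, 4), (5, 5), (6, 4), (6, 5), (7, 6), (7, 7), (8, 6), (8, 7), (9, 4), (9, 5), (10, 4), (10, 5), (11, 6), (11, 7), (12, 6), (12, 7), (13, 4), (13, 5), (14, 4), (14, 5), (15, 6), (15, 7)]
Unfold 4 (reflect across h@16): 64 holes -> [(0, 6), (0, 7), (1, 4), (1, 5), (2, 4), (2, 5), (3, 6), (3, 7), (4, 6), (4, 7), (5, 4), (5, 5), (6, 4), (6, 5), (7, 6), (7, 7), (8, 6), (8, 7), (9, 4), (9, 5), (10, 4), (10, 5), (11, 6), (11, 7), (12, 6), (12, 7), (13, 4), (13, 5), (14, 4), (14, 5), (15, 6), (15, 7), (16, 6), (16, 7), (17, 4), (17, 5), (18, 4), (18, 5), (19, 6), (19, 7), (20, 6), (20, 7), (21, 4), (21, 5), (22, 4), (22, 5), (23, 6), (23, 7), (24, 6), (24, 7), (25, 4), (25, 5), (26, 4), (26, 5), (27, 6), (27, 7), (28, 6), (28, 7), (29, 4), (29, 5), (30, 4), (30, 5), (31, 6), (31, 7)]
Unfold 5 (reflect across v@4): 128 holes -> [(0, 0), (0, 1), (0, 6), (0, 7), (1, 2), (1, 3), (1, 4), (1, 5), (2, 2), (2, 3), (2, 4), (2, 5), (3, 0), (3, 1), (3, 6), (3, 7), (4, 0), (4, 1), (4, 6), (4, 7), (5, 2), (5, 3), (5, 4), (5, 5), (6, 2), (6, 3), (6, 4), (6, 5), (7, 0), (7, 1), (7, 6), (7, 7), (8, 0), (8, 1), (8, 6), (8, 7), (9, 2), (9, 3), (9, 4), (9, 5), (10, 2), (10, 3), (10, 4), (10, 5), (11, 0), (11, 1), (11, 6), (11, 7), (12, 0), (12, 1), (12, 6), (12, 7), (13, 2), (13, 3), (13, 4), (13, 5), (14, 2), (14, 3), (14, 4), (14, 5), (15, 0), (15, 1), (15, 6), (15, 7), (16, 0), (16, 1), (16, 6), (16, 7), (17, 2), (17, 3), (17, 4), (17, 5), (18, 2), (18, 3), (18, 4), (18, 5), (19, 0), (19, 1), (19, 6), (19, 7), (20, 0), (20, 1), (20, 6), (20, 7), (21, 2), (21, 3), (21, 4), (21, 5), (22, 2), (22, 3), (22, 4), (22, 5), (23, 0), (23, 1), (23, 6), (23, 7), (24, 0), (24, 1), (24, 6), (24, 7), (25, 2), (25, 3), (25, 4), (25, 5), (26, 2), (26, 3), (26, 4), (26, 5), (27, 0), (27, 1), (27, 6), (27, 7), (28, 0), (28, 1), (28, 6), (28, 7), (29, 2), (29, 3), (29, 4), (29, 5), (30, 2), (30, 3), (30, 4), (30, 5), (31, 0), (31, 1), (31, 6), (31, 7)]
Holes: [(0, 0), (0, 1), (0, 6), (0, 7), (1, 2), (1, 3), (1, 4), (1, 5), (2, 2), (2, 3), (2, 4), (2, 5), (3, 0), (3, 1), (3, 6), (3, 7), (4, 0), (4, 1), (4, 6), (4, 7), (5, 2), (5, 3), (5, 4), (5, 5), (6, 2), (6, 3), (6, 4), (6, 5), (7, 0), (7, 1), (7, 6), (7, 7), (8, 0), (8, 1), (8, 6), (8, 7), (9, 2), (9, 3), (9, 4), (9, 5), (10, 2), (10, 3), (10, 4), (10, 5), (11, 0), (11, 1), (11, 6), (11, 7), (12, 0), (12, 1), (12, 6), (12, 7), (13, 2), (13, 3), (13, 4), (13, 5), (14, 2), (14, 3), (14, 4), (14, 5), (15, 0), (15, 1), (15, 6), (15, 7), (16, 0), (16, 1), (16, 6), (16, 7), (17, 2), (17, 3), (17, 4), (17, 5), (18, 2), (18, 3), (18, 4), (18, 5), (19, 0), (19, 1), (19, 6), (19, 7), (20, 0), (20, 1), (20, 6), (20, 7), (21, 2), (21, 3), (21, 4), (21, 5), (22, 2), (22, 3), (22, 4), (22, 5), (23, 0), (23, 1), (23, 6), (23, 7), (24, 0), (24, 1), (24, 6), (24, 7), (25, 2), (25, 3), (25, 4), (25, 5), (26, 2), (26, 3), (26, 4), (26, 5), (27, 0), (27, 1), (27, 6), (27, 7), (28, 0), (28, 1), (28, 6), (28, 7), (29, 2), (29, 3), (29, 4), (29, 5), (30, 2), (30, 3), (30, 4), (30, 5), (31, 0), (31, 1), (31, 6), (31, 7)]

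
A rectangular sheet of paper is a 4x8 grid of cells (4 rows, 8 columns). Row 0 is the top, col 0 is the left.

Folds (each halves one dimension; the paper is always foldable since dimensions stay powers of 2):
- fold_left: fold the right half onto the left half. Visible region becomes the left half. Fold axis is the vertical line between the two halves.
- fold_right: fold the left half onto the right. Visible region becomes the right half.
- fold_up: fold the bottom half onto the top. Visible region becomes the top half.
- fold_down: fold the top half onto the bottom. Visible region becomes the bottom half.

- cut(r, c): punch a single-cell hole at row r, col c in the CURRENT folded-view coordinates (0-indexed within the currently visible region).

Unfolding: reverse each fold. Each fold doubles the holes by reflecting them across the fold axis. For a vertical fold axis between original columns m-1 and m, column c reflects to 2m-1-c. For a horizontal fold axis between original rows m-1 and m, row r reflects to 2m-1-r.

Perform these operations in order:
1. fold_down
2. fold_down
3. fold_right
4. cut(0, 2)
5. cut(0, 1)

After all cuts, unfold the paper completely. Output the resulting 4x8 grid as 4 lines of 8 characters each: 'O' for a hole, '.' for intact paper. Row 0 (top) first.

Answer: .OO..OO.
.OO..OO.
.OO..OO.
.OO..OO.

Derivation:
Op 1 fold_down: fold axis h@2; visible region now rows[2,4) x cols[0,8) = 2x8
Op 2 fold_down: fold axis h@3; visible region now rows[3,4) x cols[0,8) = 1x8
Op 3 fold_right: fold axis v@4; visible region now rows[3,4) x cols[4,8) = 1x4
Op 4 cut(0, 2): punch at orig (3,6); cuts so far [(3, 6)]; region rows[3,4) x cols[4,8) = 1x4
Op 5 cut(0, 1): punch at orig (3,5); cuts so far [(3, 5), (3, 6)]; region rows[3,4) x cols[4,8) = 1x4
Unfold 1 (reflect across v@4): 4 holes -> [(3, 1), (3, 2), (3, 5), (3, 6)]
Unfold 2 (reflect across h@3): 8 holes -> [(2, 1), (2, 2), (2, 5), (2, 6), (3, 1), (3, 2), (3, 5), (3, 6)]
Unfold 3 (reflect across h@2): 16 holes -> [(0, 1), (0, 2), (0, 5), (0, 6), (1, 1), (1, 2), (1, 5), (1, 6), (2, 1), (2, 2), (2, 5), (2, 6), (3, 1), (3, 2), (3, 5), (3, 6)]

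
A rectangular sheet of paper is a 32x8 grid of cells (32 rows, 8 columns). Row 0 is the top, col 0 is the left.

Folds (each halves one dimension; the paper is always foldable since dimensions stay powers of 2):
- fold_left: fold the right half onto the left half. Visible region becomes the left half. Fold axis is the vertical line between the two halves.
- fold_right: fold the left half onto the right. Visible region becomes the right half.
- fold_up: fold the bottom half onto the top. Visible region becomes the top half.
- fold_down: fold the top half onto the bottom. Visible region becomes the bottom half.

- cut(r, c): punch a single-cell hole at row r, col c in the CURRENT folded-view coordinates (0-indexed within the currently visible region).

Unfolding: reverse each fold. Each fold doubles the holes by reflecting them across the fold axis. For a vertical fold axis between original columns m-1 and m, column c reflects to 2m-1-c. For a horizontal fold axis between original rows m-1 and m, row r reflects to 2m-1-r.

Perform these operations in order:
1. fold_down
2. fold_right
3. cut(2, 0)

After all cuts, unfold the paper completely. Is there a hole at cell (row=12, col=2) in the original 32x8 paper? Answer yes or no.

Op 1 fold_down: fold axis h@16; visible region now rows[16,32) x cols[0,8) = 16x8
Op 2 fold_right: fold axis v@4; visible region now rows[16,32) x cols[4,8) = 16x4
Op 3 cut(2, 0): punch at orig (18,4); cuts so far [(18, 4)]; region rows[16,32) x cols[4,8) = 16x4
Unfold 1 (reflect across v@4): 2 holes -> [(18, 3), (18, 4)]
Unfold 2 (reflect across h@16): 4 holes -> [(13, 3), (13, 4), (18, 3), (18, 4)]
Holes: [(13, 3), (13, 4), (18, 3), (18, 4)]

Answer: no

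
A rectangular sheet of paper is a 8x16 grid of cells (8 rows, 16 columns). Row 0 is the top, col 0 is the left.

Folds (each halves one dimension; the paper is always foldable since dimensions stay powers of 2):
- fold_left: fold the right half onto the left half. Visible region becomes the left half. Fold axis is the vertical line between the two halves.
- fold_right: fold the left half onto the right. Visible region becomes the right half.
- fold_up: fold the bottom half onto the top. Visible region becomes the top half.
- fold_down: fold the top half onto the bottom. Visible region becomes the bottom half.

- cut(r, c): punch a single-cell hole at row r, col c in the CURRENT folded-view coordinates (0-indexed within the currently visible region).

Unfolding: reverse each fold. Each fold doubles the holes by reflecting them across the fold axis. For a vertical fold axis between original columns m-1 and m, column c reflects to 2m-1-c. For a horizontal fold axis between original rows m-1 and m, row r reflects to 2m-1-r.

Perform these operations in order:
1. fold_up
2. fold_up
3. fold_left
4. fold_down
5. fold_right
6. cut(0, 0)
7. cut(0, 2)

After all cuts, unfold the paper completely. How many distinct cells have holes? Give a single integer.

Op 1 fold_up: fold axis h@4; visible region now rows[0,4) x cols[0,16) = 4x16
Op 2 fold_up: fold axis h@2; visible region now rows[0,2) x cols[0,16) = 2x16
Op 3 fold_left: fold axis v@8; visible region now rows[0,2) x cols[0,8) = 2x8
Op 4 fold_down: fold axis h@1; visible region now rows[1,2) x cols[0,8) = 1x8
Op 5 fold_right: fold axis v@4; visible region now rows[1,2) x cols[4,8) = 1x4
Op 6 cut(0, 0): punch at orig (1,4); cuts so far [(1, 4)]; region rows[1,2) x cols[4,8) = 1x4
Op 7 cut(0, 2): punch at orig (1,6); cuts so far [(1, 4), (1, 6)]; region rows[1,2) x cols[4,8) = 1x4
Unfold 1 (reflect across v@4): 4 holes -> [(1, 1), (1, 3), (1, 4), (1, 6)]
Unfold 2 (reflect across h@1): 8 holes -> [(0, 1), (0, 3), (0, 4), (0, 6), (1, 1), (1, 3), (1, 4), (1, 6)]
Unfold 3 (reflect across v@8): 16 holes -> [(0, 1), (0, 3), (0, 4), (0, 6), (0, 9), (0, 11), (0, 12), (0, 14), (1, 1), (1, 3), (1, 4), (1, 6), (1, 9), (1, 11), (1, 12), (1, 14)]
Unfold 4 (reflect across h@2): 32 holes -> [(0, 1), (0, 3), (0, 4), (0, 6), (0, 9), (0, 11), (0, 12), (0, 14), (1, 1), (1, 3), (1, 4), (1, 6), (1, 9), (1, 11), (1, 12), (1, 14), (2, 1), (2, 3), (2, 4), (2, 6), (2, 9), (2, 11), (2, 12), (2, 14), (3, 1), (3, 3), (3, 4), (3, 6), (3, 9), (3, 11), (3, 12), (3, 14)]
Unfold 5 (reflect across h@4): 64 holes -> [(0, 1), (0, 3), (0, 4), (0, 6), (0, 9), (0, 11), (0, 12), (0, 14), (1, 1), (1, 3), (1, 4), (1, 6), (1, 9), (1, 11), (1, 12), (1, 14), (2, 1), (2, 3), (2, 4), (2, 6), (2, 9), (2, 11), (2, 12), (2, 14), (3, 1), (3, 3), (3, 4), (3, 6), (3, 9), (3, 11), (3, 12), (3, 14), (4, 1), (4, 3), (4, 4), (4, 6), (4, 9), (4, 11), (4, 12), (4, 14), (5, 1), (5, 3), (5, 4), (5, 6), (5, 9), (5, 11), (5, 12), (5, 14), (6, 1), (6, 3), (6, 4), (6, 6), (6, 9), (6, 11), (6, 12), (6, 14), (7, 1), (7, 3), (7, 4), (7, 6), (7, 9), (7, 11), (7, 12), (7, 14)]

Answer: 64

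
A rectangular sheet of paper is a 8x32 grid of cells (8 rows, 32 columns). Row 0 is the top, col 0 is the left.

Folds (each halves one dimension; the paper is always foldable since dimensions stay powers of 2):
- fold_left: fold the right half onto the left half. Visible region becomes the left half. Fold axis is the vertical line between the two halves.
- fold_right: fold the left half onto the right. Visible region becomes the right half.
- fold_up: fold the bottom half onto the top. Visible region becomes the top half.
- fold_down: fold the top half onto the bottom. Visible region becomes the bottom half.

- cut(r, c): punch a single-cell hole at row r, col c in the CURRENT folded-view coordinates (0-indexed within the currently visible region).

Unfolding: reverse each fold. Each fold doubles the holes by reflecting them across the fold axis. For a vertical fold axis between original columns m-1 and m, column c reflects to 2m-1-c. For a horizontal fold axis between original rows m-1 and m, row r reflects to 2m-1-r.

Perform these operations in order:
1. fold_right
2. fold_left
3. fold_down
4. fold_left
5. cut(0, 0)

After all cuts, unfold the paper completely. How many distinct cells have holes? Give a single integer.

Answer: 16

Derivation:
Op 1 fold_right: fold axis v@16; visible region now rows[0,8) x cols[16,32) = 8x16
Op 2 fold_left: fold axis v@24; visible region now rows[0,8) x cols[16,24) = 8x8
Op 3 fold_down: fold axis h@4; visible region now rows[4,8) x cols[16,24) = 4x8
Op 4 fold_left: fold axis v@20; visible region now rows[4,8) x cols[16,20) = 4x4
Op 5 cut(0, 0): punch at orig (4,16); cuts so far [(4, 16)]; region rows[4,8) x cols[16,20) = 4x4
Unfold 1 (reflect across v@20): 2 holes -> [(4, 16), (4, 23)]
Unfold 2 (reflect across h@4): 4 holes -> [(3, 16), (3, 23), (4, 16), (4, 23)]
Unfold 3 (reflect across v@24): 8 holes -> [(3, 16), (3, 23), (3, 24), (3, 31), (4, 16), (4, 23), (4, 24), (4, 31)]
Unfold 4 (reflect across v@16): 16 holes -> [(3, 0), (3, 7), (3, 8), (3, 15), (3, 16), (3, 23), (3, 24), (3, 31), (4, 0), (4, 7), (4, 8), (4, 15), (4, 16), (4, 23), (4, 24), (4, 31)]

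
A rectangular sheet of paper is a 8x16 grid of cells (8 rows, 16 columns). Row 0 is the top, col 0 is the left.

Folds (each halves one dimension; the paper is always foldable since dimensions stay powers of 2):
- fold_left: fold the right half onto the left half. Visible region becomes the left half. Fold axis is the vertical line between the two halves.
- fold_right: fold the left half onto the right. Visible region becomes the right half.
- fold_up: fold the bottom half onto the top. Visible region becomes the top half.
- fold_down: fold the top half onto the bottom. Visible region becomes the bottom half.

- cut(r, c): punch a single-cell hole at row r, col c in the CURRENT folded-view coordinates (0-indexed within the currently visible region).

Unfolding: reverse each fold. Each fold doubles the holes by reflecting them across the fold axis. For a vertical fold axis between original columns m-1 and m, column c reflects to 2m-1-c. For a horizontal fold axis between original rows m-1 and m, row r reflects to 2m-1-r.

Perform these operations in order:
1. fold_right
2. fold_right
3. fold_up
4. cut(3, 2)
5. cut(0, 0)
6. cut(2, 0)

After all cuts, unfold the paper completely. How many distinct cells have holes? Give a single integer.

Answer: 24

Derivation:
Op 1 fold_right: fold axis v@8; visible region now rows[0,8) x cols[8,16) = 8x8
Op 2 fold_right: fold axis v@12; visible region now rows[0,8) x cols[12,16) = 8x4
Op 3 fold_up: fold axis h@4; visible region now rows[0,4) x cols[12,16) = 4x4
Op 4 cut(3, 2): punch at orig (3,14); cuts so far [(3, 14)]; region rows[0,4) x cols[12,16) = 4x4
Op 5 cut(0, 0): punch at orig (0,12); cuts so far [(0, 12), (3, 14)]; region rows[0,4) x cols[12,16) = 4x4
Op 6 cut(2, 0): punch at orig (2,12); cuts so far [(0, 12), (2, 12), (3, 14)]; region rows[0,4) x cols[12,16) = 4x4
Unfold 1 (reflect across h@4): 6 holes -> [(0, 12), (2, 12), (3, 14), (4, 14), (5, 12), (7, 12)]
Unfold 2 (reflect across v@12): 12 holes -> [(0, 11), (0, 12), (2, 11), (2, 12), (3, 9), (3, 14), (4, 9), (4, 14), (5, 11), (5, 12), (7, 11), (7, 12)]
Unfold 3 (reflect across v@8): 24 holes -> [(0, 3), (0, 4), (0, 11), (0, 12), (2, 3), (2, 4), (2, 11), (2, 12), (3, 1), (3, 6), (3, 9), (3, 14), (4, 1), (4, 6), (4, 9), (4, 14), (5, 3), (5, 4), (5, 11), (5, 12), (7, 3), (7, 4), (7, 11), (7, 12)]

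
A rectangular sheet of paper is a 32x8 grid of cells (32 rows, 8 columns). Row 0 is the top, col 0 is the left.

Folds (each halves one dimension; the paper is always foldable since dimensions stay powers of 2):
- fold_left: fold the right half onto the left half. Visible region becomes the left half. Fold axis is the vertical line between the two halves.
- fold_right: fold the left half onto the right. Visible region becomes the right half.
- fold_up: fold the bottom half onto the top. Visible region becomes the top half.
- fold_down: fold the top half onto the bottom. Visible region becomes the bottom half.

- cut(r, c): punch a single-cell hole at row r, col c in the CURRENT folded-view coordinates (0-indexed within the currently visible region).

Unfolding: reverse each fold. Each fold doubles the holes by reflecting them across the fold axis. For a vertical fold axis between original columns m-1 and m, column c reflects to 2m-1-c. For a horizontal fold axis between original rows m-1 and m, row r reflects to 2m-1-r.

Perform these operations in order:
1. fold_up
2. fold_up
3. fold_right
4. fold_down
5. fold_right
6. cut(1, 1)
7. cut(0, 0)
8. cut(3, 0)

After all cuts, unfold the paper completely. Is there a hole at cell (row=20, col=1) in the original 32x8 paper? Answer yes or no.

Op 1 fold_up: fold axis h@16; visible region now rows[0,16) x cols[0,8) = 16x8
Op 2 fold_up: fold axis h@8; visible region now rows[0,8) x cols[0,8) = 8x8
Op 3 fold_right: fold axis v@4; visible region now rows[0,8) x cols[4,8) = 8x4
Op 4 fold_down: fold axis h@4; visible region now rows[4,8) x cols[4,8) = 4x4
Op 5 fold_right: fold axis v@6; visible region now rows[4,8) x cols[6,8) = 4x2
Op 6 cut(1, 1): punch at orig (5,7); cuts so far [(5, 7)]; region rows[4,8) x cols[6,8) = 4x2
Op 7 cut(0, 0): punch at orig (4,6); cuts so far [(4, 6), (5, 7)]; region rows[4,8) x cols[6,8) = 4x2
Op 8 cut(3, 0): punch at orig (7,6); cuts so far [(4, 6), (5, 7), (7, 6)]; region rows[4,8) x cols[6,8) = 4x2
Unfold 1 (reflect across v@6): 6 holes -> [(4, 5), (4, 6), (5, 4), (5, 7), (7, 5), (7, 6)]
Unfold 2 (reflect across h@4): 12 holes -> [(0, 5), (0, 6), (2, 4), (2, 7), (3, 5), (3, 6), (4, 5), (4, 6), (5, 4), (5, 7), (7, 5), (7, 6)]
Unfold 3 (reflect across v@4): 24 holes -> [(0, 1), (0, 2), (0, 5), (0, 6), (2, 0), (2, 3), (2, 4), (2, 7), (3, 1), (3, 2), (3, 5), (3, 6), (4, 1), (4, 2), (4, 5), (4, 6), (5, 0), (5, 3), (5, 4), (5, 7), (7, 1), (7, 2), (7, 5), (7, 6)]
Unfold 4 (reflect across h@8): 48 holes -> [(0, 1), (0, 2), (0, 5), (0, 6), (2, 0), (2, 3), (2, 4), (2, 7), (3, 1), (3, 2), (3, 5), (3, 6), (4, 1), (4, 2), (4, 5), (4, 6), (5, 0), (5, 3), (5, 4), (5, 7), (7, 1), (7, 2), (7, 5), (7, 6), (8, 1), (8, 2), (8, 5), (8, 6), (10, 0), (10, 3), (10, 4), (10, 7), (11, 1), (11, 2), (11, 5), (11, 6), (12, 1), (12, 2), (12, 5), (12, 6), (13, 0), (13, 3), (13, 4), (13, 7), (15, 1), (15, 2), (15, 5), (15, 6)]
Unfold 5 (reflect across h@16): 96 holes -> [(0, 1), (0, 2), (0, 5), (0, 6), (2, 0), (2, 3), (2, 4), (2, 7), (3, 1), (3, 2), (3, 5), (3, 6), (4, 1), (4, 2), (4, 5), (4, 6), (5, 0), (5, 3), (5, 4), (5, 7), (7, 1), (7, 2), (7, 5), (7, 6), (8, 1), (8, 2), (8, 5), (8, 6), (10, 0), (10, 3), (10, 4), (10, 7), (11, 1), (11, 2), (11, 5), (11, 6), (12, 1), (12, 2), (12, 5), (12, 6), (13, 0), (13, 3), (13, 4), (13, 7), (15, 1), (15, 2), (15, 5), (15, 6), (16, 1), (16, 2), (16, 5), (16, 6), (18, 0), (18, 3), (18, 4), (18, 7), (19, 1), (19, 2), (19, 5), (19, 6), (20, 1), (20, 2), (20, 5), (20, 6), (21, 0), (21, 3), (21, 4), (21, 7), (23, 1), (23, 2), (23, 5), (23, 6), (24, 1), (24, 2), (24, 5), (24, 6), (26, 0), (26, 3), (26, 4), (26, 7), (27, 1), (27, 2), (27, 5), (27, 6), (28, 1), (28, 2), (28, 5), (28, 6), (29, 0), (29, 3), (29, 4), (29, 7), (31, 1), (31, 2), (31, 5), (31, 6)]
Holes: [(0, 1), (0, 2), (0, 5), (0, 6), (2, 0), (2, 3), (2, 4), (2, 7), (3, 1), (3, 2), (3, 5), (3, 6), (4, 1), (4, 2), (4, 5), (4, 6), (5, 0), (5, 3), (5, 4), (5, 7), (7, 1), (7, 2), (7, 5), (7, 6), (8, 1), (8, 2), (8, 5), (8, 6), (10, 0), (10, 3), (10, 4), (10, 7), (11, 1), (11, 2), (11, 5), (11, 6), (12, 1), (12, 2), (12, 5), (12, 6), (13, 0), (13, 3), (13, 4), (13, 7), (15, 1), (15, 2), (15, 5), (15, 6), (16, 1), (16, 2), (16, 5), (16, 6), (18, 0), (18, 3), (18, 4), (18, 7), (19, 1), (19, 2), (19, 5), (19, 6), (20, 1), (20, 2), (20, 5), (20, 6), (21, 0), (21, 3), (21, 4), (21, 7), (23, 1), (23, 2), (23, 5), (23, 6), (24, 1), (24, 2), (24, 5), (24, 6), (26, 0), (26, 3), (26, 4), (26, 7), (27, 1), (27, 2), (27, 5), (27, 6), (28, 1), (28, 2), (28, 5), (28, 6), (29, 0), (29, 3), (29, 4), (29, 7), (31, 1), (31, 2), (31, 5), (31, 6)]

Answer: yes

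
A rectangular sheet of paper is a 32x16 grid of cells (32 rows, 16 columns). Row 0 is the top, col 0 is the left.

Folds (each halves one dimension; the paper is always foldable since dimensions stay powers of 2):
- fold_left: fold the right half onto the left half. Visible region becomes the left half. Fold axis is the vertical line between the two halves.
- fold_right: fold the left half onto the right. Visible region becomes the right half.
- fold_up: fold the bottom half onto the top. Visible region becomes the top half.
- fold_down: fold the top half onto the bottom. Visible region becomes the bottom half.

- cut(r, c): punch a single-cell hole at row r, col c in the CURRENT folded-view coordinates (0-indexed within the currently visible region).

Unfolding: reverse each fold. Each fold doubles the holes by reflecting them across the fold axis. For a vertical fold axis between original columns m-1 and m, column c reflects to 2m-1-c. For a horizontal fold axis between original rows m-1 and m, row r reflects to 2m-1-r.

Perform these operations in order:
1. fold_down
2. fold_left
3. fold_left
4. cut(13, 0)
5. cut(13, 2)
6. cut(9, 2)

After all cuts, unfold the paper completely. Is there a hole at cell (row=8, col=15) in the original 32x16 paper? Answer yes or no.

Answer: no

Derivation:
Op 1 fold_down: fold axis h@16; visible region now rows[16,32) x cols[0,16) = 16x16
Op 2 fold_left: fold axis v@8; visible region now rows[16,32) x cols[0,8) = 16x8
Op 3 fold_left: fold axis v@4; visible region now rows[16,32) x cols[0,4) = 16x4
Op 4 cut(13, 0): punch at orig (29,0); cuts so far [(29, 0)]; region rows[16,32) x cols[0,4) = 16x4
Op 5 cut(13, 2): punch at orig (29,2); cuts so far [(29, 0), (29, 2)]; region rows[16,32) x cols[0,4) = 16x4
Op 6 cut(9, 2): punch at orig (25,2); cuts so far [(25, 2), (29, 0), (29, 2)]; region rows[16,32) x cols[0,4) = 16x4
Unfold 1 (reflect across v@4): 6 holes -> [(25, 2), (25, 5), (29, 0), (29, 2), (29, 5), (29, 7)]
Unfold 2 (reflect across v@8): 12 holes -> [(25, 2), (25, 5), (25, 10), (25, 13), (29, 0), (29, 2), (29, 5), (29, 7), (29, 8), (29, 10), (29, 13), (29, 15)]
Unfold 3 (reflect across h@16): 24 holes -> [(2, 0), (2, 2), (2, 5), (2, 7), (2, 8), (2, 10), (2, 13), (2, 15), (6, 2), (6, 5), (6, 10), (6, 13), (25, 2), (25, 5), (25, 10), (25, 13), (29, 0), (29, 2), (29, 5), (29, 7), (29, 8), (29, 10), (29, 13), (29, 15)]
Holes: [(2, 0), (2, 2), (2, 5), (2, 7), (2, 8), (2, 10), (2, 13), (2, 15), (6, 2), (6, 5), (6, 10), (6, 13), (25, 2), (25, 5), (25, 10), (25, 13), (29, 0), (29, 2), (29, 5), (29, 7), (29, 8), (29, 10), (29, 13), (29, 15)]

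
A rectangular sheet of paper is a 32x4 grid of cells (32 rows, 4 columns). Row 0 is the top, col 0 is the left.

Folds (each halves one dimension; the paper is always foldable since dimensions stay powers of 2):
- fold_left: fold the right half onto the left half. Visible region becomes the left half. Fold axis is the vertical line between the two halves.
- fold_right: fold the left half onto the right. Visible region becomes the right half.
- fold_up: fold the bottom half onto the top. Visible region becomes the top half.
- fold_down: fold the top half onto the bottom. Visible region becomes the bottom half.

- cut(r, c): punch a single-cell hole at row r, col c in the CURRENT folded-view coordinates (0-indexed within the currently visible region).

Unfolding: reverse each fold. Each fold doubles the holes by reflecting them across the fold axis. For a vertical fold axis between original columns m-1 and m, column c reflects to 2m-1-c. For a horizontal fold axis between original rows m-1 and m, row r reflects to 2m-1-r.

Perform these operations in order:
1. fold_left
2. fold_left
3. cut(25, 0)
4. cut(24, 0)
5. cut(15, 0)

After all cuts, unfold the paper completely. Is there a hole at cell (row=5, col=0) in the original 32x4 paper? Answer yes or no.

Answer: no

Derivation:
Op 1 fold_left: fold axis v@2; visible region now rows[0,32) x cols[0,2) = 32x2
Op 2 fold_left: fold axis v@1; visible region now rows[0,32) x cols[0,1) = 32x1
Op 3 cut(25, 0): punch at orig (25,0); cuts so far [(25, 0)]; region rows[0,32) x cols[0,1) = 32x1
Op 4 cut(24, 0): punch at orig (24,0); cuts so far [(24, 0), (25, 0)]; region rows[0,32) x cols[0,1) = 32x1
Op 5 cut(15, 0): punch at orig (15,0); cuts so far [(15, 0), (24, 0), (25, 0)]; region rows[0,32) x cols[0,1) = 32x1
Unfold 1 (reflect across v@1): 6 holes -> [(15, 0), (15, 1), (24, 0), (24, 1), (25, 0), (25, 1)]
Unfold 2 (reflect across v@2): 12 holes -> [(15, 0), (15, 1), (15, 2), (15, 3), (24, 0), (24, 1), (24, 2), (24, 3), (25, 0), (25, 1), (25, 2), (25, 3)]
Holes: [(15, 0), (15, 1), (15, 2), (15, 3), (24, 0), (24, 1), (24, 2), (24, 3), (25, 0), (25, 1), (25, 2), (25, 3)]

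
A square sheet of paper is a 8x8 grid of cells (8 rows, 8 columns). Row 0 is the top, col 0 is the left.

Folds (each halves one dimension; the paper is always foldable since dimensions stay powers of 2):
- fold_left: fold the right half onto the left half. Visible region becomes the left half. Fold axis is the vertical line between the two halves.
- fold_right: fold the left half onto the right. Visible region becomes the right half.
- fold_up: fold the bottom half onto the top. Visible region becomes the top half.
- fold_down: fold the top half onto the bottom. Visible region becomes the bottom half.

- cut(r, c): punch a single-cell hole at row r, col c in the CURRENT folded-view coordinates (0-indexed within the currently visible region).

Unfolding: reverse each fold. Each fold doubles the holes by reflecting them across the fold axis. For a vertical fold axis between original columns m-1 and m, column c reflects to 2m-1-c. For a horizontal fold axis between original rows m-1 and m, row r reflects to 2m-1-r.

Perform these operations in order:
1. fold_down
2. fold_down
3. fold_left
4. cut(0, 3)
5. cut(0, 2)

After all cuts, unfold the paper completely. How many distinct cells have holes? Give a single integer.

Answer: 16

Derivation:
Op 1 fold_down: fold axis h@4; visible region now rows[4,8) x cols[0,8) = 4x8
Op 2 fold_down: fold axis h@6; visible region now rows[6,8) x cols[0,8) = 2x8
Op 3 fold_left: fold axis v@4; visible region now rows[6,8) x cols[0,4) = 2x4
Op 4 cut(0, 3): punch at orig (6,3); cuts so far [(6, 3)]; region rows[6,8) x cols[0,4) = 2x4
Op 5 cut(0, 2): punch at orig (6,2); cuts so far [(6, 2), (6, 3)]; region rows[6,8) x cols[0,4) = 2x4
Unfold 1 (reflect across v@4): 4 holes -> [(6, 2), (6, 3), (6, 4), (6, 5)]
Unfold 2 (reflect across h@6): 8 holes -> [(5, 2), (5, 3), (5, 4), (5, 5), (6, 2), (6, 3), (6, 4), (6, 5)]
Unfold 3 (reflect across h@4): 16 holes -> [(1, 2), (1, 3), (1, 4), (1, 5), (2, 2), (2, 3), (2, 4), (2, 5), (5, 2), (5, 3), (5, 4), (5, 5), (6, 2), (6, 3), (6, 4), (6, 5)]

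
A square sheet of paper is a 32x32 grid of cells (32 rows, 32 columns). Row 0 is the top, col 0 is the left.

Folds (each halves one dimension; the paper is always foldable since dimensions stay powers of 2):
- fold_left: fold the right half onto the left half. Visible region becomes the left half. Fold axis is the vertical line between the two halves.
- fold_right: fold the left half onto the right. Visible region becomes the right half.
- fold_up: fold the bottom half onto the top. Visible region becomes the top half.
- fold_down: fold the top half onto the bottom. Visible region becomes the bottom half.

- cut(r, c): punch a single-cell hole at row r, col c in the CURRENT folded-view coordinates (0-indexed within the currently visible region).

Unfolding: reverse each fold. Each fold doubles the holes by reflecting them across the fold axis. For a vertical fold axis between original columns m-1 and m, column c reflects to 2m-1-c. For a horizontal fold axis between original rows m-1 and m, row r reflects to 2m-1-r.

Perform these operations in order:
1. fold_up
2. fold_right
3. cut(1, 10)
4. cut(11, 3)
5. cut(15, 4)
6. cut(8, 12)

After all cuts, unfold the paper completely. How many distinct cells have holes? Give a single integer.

Op 1 fold_up: fold axis h@16; visible region now rows[0,16) x cols[0,32) = 16x32
Op 2 fold_right: fold axis v@16; visible region now rows[0,16) x cols[16,32) = 16x16
Op 3 cut(1, 10): punch at orig (1,26); cuts so far [(1, 26)]; region rows[0,16) x cols[16,32) = 16x16
Op 4 cut(11, 3): punch at orig (11,19); cuts so far [(1, 26), (11, 19)]; region rows[0,16) x cols[16,32) = 16x16
Op 5 cut(15, 4): punch at orig (15,20); cuts so far [(1, 26), (11, 19), (15, 20)]; region rows[0,16) x cols[16,32) = 16x16
Op 6 cut(8, 12): punch at orig (8,28); cuts so far [(1, 26), (8, 28), (11, 19), (15, 20)]; region rows[0,16) x cols[16,32) = 16x16
Unfold 1 (reflect across v@16): 8 holes -> [(1, 5), (1, 26), (8, 3), (8, 28), (11, 12), (11, 19), (15, 11), (15, 20)]
Unfold 2 (reflect across h@16): 16 holes -> [(1, 5), (1, 26), (8, 3), (8, 28), (11, 12), (11, 19), (15, 11), (15, 20), (16, 11), (16, 20), (20, 12), (20, 19), (23, 3), (23, 28), (30, 5), (30, 26)]

Answer: 16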